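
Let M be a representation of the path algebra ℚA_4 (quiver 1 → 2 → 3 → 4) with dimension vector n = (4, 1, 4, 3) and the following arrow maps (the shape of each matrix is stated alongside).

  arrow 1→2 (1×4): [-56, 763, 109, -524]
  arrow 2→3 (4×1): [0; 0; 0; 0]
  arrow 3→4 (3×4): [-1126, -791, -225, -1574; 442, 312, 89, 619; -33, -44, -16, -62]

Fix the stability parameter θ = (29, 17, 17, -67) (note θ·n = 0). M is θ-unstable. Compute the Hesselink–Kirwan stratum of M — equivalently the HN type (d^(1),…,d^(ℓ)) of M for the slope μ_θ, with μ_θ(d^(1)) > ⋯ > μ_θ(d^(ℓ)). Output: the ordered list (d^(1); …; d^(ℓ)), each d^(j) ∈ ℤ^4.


Barcode: M ≅ I[1,1]^3, I[1,2], I[3,3], I[3,4]^3. HN layers by μ_θ (4 steps, strictly decreasing):
  μ^(1)=29; μ^(2)=23; μ^(3)=17; μ^(4)=-25

((3, 0, 0, 0); (1, 1, 0, 0); (0, 0, 1, 0); (0, 0, 3, 3))


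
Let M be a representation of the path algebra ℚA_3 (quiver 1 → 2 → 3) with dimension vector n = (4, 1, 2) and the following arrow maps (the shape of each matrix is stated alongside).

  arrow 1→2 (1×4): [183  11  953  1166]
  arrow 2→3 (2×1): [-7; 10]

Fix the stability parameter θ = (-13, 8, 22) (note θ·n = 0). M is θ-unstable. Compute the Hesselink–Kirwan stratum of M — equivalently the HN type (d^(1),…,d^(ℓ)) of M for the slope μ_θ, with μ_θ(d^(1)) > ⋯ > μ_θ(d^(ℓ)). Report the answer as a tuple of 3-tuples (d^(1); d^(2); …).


Barcode: M ≅ I[1,1]^3, I[1,3], I[3,3]. HN layers by μ_θ (3 steps, strictly decreasing):
  μ^(1)=22; μ^(2)=8; μ^(3)=-13

((0, 0, 2); (0, 1, 0); (4, 0, 0))


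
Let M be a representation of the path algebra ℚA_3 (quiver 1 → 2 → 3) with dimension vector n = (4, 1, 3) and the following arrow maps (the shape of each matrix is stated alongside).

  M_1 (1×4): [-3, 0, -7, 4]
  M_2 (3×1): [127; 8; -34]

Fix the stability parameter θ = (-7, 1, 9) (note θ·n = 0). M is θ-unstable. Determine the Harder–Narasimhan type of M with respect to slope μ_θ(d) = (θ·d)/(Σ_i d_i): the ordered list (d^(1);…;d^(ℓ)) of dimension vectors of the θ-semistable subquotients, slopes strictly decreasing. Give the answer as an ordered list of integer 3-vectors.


Via rank(M_{q-1}∘⋯∘M_p): M ≅ I[1,1]^3, I[1,3], I[3,3]^2.
μ_θ-semistable layers: μ^(1)=9; μ^(2)=1; μ^(3)=-7

((0, 0, 3); (0, 1, 0); (4, 0, 0))


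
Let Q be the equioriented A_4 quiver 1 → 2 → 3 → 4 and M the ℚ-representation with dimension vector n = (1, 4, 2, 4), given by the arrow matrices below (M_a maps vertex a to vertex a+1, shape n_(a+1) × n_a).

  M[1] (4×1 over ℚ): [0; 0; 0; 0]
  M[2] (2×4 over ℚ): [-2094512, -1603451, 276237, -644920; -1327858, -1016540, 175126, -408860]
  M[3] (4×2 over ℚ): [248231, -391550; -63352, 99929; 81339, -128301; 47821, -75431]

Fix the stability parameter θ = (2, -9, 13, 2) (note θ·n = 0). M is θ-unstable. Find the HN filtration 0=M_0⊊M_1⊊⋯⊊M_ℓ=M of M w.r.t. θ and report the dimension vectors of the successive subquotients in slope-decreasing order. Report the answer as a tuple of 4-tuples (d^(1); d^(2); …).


Interval decomposition of M: I[1,1], I[2,2]^2, I[2,4]^2, I[4,4]^2.
HN type (ℓ=3): μ^(1)=15/2; μ^(2)=2; μ^(3)=-9

((0, 0, 2, 2); (1, 0, 0, 2); (0, 4, 0, 0))


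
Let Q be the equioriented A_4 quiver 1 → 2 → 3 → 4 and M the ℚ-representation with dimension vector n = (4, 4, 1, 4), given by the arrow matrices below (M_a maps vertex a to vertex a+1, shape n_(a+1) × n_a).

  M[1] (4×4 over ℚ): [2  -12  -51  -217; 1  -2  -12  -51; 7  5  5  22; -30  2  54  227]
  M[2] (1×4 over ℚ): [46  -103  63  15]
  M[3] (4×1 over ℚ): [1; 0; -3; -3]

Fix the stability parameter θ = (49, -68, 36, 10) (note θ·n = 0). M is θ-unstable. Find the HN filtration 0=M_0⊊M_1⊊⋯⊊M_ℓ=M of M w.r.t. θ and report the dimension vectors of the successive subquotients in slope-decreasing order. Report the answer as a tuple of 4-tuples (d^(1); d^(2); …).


Barcode: M ≅ I[1,2]^3, I[1,4], I[4,4]^3. HN layers by μ_θ (3 steps, strictly decreasing):
  μ^(1)=23; μ^(2)=10; μ^(3)=-19/2

((0, 0, 1, 1); (0, 0, 0, 3); (4, 4, 0, 0))


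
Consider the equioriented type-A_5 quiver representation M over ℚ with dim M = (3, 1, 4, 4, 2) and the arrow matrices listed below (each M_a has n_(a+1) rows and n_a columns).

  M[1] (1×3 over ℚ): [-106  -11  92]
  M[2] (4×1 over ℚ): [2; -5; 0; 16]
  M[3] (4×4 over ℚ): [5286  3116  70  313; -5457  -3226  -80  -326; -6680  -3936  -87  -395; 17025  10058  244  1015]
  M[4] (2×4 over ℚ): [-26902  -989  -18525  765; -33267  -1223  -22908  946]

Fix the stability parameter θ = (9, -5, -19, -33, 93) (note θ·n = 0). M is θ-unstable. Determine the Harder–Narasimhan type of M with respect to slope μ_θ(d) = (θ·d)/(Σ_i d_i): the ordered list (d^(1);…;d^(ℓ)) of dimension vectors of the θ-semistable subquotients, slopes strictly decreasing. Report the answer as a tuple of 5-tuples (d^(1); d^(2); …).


Via rank(M_{q-1}∘⋯∘M_p): M ≅ I[1,1]^2, I[1,3], I[3,4], I[3,5]^2, I[4,4].
μ_θ-semistable layers: μ^(1)=93; μ^(2)=9; μ^(3)=-5; μ^(4)=-26; μ^(5)=-33

((0, 0, 0, 0, 2); (2, 0, 0, 0, 0); (1, 1, 1, 0, 0); (0, 0, 3, 3, 0); (0, 0, 0, 1, 0))


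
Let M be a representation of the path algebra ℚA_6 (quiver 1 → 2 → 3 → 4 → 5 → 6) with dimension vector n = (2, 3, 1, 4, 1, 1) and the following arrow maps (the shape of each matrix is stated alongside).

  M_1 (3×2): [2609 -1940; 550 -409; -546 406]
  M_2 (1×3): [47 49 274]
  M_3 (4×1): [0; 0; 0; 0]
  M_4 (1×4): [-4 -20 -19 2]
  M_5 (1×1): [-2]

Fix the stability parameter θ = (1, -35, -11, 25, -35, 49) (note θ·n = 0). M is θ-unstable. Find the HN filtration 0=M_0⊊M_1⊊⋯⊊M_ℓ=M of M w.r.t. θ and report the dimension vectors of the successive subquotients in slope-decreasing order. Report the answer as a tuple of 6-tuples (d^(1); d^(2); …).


Barcode: M ≅ I[1,2], I[1,3], I[2,2], I[4,4]^3, I[4,6]. HN layers by μ_θ (6 steps, strictly decreasing):
  μ^(1)=49; μ^(2)=25; μ^(3)=-5; μ^(4)=-11; μ^(5)=-17; μ^(6)=-35

((0, 0, 0, 0, 0, 1); (0, 0, 0, 3, 0, 0); (0, 0, 0, 1, 1, 0); (0, 0, 1, 0, 0, 0); (2, 2, 0, 0, 0, 0); (0, 1, 0, 0, 0, 0))


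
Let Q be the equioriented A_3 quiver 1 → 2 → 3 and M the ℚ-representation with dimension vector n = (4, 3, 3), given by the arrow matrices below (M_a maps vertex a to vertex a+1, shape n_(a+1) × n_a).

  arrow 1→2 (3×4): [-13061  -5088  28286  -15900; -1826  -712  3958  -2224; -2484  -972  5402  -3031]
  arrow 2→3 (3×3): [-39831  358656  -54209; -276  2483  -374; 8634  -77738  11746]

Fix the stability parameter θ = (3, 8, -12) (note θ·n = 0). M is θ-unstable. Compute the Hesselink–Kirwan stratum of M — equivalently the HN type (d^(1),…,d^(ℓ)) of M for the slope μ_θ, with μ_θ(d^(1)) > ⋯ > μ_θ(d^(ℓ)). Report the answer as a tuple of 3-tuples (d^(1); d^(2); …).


Interval decomposition of M: I[1,1], I[1,2], I[1,3]^2, I[3,3].
HN type (ℓ=4): μ^(1)=8; μ^(2)=3; μ^(3)=-1/3; μ^(4)=-12

((0, 1, 0); (2, 0, 0); (2, 2, 2); (0, 0, 1))


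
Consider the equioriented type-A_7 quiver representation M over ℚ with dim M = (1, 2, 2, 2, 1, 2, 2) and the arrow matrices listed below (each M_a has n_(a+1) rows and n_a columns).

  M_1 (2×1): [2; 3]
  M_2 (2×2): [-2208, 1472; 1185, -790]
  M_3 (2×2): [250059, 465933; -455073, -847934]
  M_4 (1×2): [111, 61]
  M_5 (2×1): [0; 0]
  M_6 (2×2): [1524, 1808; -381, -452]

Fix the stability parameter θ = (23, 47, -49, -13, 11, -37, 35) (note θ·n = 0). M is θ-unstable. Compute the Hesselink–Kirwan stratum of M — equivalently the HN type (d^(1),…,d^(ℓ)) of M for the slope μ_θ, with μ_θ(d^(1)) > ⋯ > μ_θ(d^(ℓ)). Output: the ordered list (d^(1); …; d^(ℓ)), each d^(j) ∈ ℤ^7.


Via rank(M_{q-1}∘⋯∘M_p): M ≅ I[1,2], I[2,5], I[3,4], I[6,6], I[6,7], I[7,7].
μ_θ-semistable layers: μ^(1)=47; μ^(2)=35; μ^(3)=23; μ^(4)=11; μ^(5)=-5; μ^(6)=-13; μ^(7)=-37; μ^(8)=-49

((0, 1, 0, 0, 0, 0, 0); (0, 0, 0, 0, 0, 0, 2); (1, 0, 0, 0, 0, 0, 0); (0, 0, 0, 0, 1, 0, 0); (0, 1, 1, 1, 0, 0, 0); (0, 0, 0, 1, 0, 0, 0); (0, 0, 0, 0, 0, 2, 0); (0, 0, 1, 0, 0, 0, 0))


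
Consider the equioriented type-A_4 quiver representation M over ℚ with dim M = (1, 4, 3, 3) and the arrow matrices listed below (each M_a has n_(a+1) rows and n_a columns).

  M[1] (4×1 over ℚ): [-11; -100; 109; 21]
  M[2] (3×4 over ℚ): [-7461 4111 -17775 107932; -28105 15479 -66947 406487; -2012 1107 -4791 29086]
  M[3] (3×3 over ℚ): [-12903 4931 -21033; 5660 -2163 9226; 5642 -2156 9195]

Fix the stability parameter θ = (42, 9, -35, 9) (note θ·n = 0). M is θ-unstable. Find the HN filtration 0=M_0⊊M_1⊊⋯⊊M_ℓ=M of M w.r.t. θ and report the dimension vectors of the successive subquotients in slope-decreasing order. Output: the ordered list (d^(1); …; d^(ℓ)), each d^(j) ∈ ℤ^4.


Via rank(M_{q-1}∘⋯∘M_p): M ≅ I[1,4], I[2,2], I[2,4]^2.
μ_θ-semistable layers: μ^(1)=9; μ^(2)=16/3; μ^(3)=-13

((0, 1, 0, 3); (1, 1, 1, 0); (0, 2, 2, 0))


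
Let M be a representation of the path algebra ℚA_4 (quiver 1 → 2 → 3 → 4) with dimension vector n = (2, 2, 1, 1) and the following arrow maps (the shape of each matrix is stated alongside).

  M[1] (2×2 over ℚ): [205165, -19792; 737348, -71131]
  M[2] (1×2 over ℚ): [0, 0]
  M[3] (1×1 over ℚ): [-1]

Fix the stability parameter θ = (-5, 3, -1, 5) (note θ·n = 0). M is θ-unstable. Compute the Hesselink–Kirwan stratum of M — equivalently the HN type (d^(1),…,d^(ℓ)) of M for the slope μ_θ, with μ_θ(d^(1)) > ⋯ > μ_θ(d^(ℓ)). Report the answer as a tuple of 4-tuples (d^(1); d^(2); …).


Barcode: M ≅ I[1,2]^2, I[3,4]. HN layers by μ_θ (4 steps, strictly decreasing):
  μ^(1)=5; μ^(2)=3; μ^(3)=-1; μ^(4)=-5

((0, 0, 0, 1); (0, 2, 0, 0); (0, 0, 1, 0); (2, 0, 0, 0))


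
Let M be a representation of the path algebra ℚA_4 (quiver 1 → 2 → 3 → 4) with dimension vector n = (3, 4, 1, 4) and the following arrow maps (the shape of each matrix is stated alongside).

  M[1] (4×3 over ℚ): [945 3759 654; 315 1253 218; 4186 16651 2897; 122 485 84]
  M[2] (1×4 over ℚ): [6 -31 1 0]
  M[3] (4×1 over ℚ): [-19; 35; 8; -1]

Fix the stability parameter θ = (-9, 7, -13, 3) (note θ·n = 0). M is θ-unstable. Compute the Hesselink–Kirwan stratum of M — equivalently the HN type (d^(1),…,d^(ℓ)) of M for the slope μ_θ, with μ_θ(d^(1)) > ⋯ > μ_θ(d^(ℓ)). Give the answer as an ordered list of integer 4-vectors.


Interval decomposition of M: I[1,2]^2, I[1,4], I[2,2], I[4,4]^3.
HN type (ℓ=4): μ^(1)=7; μ^(2)=3; μ^(3)=-3; μ^(4)=-9

((0, 3, 0, 0); (0, 0, 0, 4); (0, 1, 1, 0); (3, 0, 0, 0))


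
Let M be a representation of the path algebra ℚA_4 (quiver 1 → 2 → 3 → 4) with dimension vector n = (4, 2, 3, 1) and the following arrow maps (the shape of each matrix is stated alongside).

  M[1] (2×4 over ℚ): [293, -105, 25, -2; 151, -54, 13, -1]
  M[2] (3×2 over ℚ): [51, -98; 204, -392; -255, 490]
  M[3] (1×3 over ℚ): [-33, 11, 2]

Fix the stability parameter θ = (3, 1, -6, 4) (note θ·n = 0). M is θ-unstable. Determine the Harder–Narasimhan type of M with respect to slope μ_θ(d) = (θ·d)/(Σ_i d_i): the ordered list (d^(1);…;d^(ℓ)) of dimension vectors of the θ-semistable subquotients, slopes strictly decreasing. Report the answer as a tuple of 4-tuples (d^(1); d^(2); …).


Via rank(M_{q-1}∘⋯∘M_p): M ≅ I[1,1]^2, I[1,2], I[1,4], I[3,3]^2.
μ_θ-semistable layers: μ^(1)=4; μ^(2)=3; μ^(3)=2; μ^(4)=-2/3; μ^(5)=-6

((0, 0, 0, 1); (2, 0, 0, 0); (1, 1, 0, 0); (1, 1, 1, 0); (0, 0, 2, 0))


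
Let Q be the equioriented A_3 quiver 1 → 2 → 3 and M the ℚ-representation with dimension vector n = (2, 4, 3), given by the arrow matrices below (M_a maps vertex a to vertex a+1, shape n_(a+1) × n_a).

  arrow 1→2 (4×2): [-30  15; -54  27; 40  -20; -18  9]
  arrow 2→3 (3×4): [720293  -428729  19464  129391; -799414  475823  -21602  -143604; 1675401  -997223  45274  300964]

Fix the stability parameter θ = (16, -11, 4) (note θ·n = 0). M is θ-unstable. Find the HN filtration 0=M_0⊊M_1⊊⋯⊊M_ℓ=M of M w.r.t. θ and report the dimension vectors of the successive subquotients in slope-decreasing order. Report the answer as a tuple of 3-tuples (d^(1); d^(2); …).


Interval decomposition of M: I[1,1], I[1,3], I[2,2], I[2,3]^2.
HN type (ℓ=4): μ^(1)=16; μ^(2)=4; μ^(3)=5/2; μ^(4)=-11

((1, 0, 0); (0, 0, 3); (1, 1, 0); (0, 3, 0))


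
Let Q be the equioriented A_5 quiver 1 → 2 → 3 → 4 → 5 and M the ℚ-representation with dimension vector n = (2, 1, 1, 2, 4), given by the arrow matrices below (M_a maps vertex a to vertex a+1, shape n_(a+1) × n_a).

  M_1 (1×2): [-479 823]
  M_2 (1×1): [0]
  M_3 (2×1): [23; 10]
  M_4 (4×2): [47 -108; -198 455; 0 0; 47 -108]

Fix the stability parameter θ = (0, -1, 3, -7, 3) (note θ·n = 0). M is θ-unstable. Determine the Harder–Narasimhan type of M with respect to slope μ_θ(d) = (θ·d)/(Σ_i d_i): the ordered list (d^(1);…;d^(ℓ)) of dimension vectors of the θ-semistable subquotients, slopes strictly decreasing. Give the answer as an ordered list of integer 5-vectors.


Interval decomposition of M: I[1,1], I[1,2], I[3,5], I[4,5], I[5,5]^2.
HN type (ℓ=5): μ^(1)=3; μ^(2)=0; μ^(3)=-1/2; μ^(4)=-2; μ^(5)=-7

((0, 0, 0, 0, 4); (1, 0, 0, 0, 0); (1, 1, 0, 0, 0); (0, 0, 1, 1, 0); (0, 0, 0, 1, 0))


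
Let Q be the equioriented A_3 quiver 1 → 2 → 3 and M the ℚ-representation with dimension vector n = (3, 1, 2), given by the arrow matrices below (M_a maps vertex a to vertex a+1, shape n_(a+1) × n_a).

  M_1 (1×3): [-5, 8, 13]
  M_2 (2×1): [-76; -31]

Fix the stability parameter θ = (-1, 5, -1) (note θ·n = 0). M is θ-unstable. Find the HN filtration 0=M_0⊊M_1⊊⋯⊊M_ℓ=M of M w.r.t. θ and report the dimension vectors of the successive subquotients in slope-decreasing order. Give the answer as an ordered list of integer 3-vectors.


Barcode: M ≅ I[1,1]^2, I[1,3], I[3,3]. HN layers by μ_θ (2 steps, strictly decreasing):
  μ^(1)=2; μ^(2)=-1

((0, 1, 1); (3, 0, 1))


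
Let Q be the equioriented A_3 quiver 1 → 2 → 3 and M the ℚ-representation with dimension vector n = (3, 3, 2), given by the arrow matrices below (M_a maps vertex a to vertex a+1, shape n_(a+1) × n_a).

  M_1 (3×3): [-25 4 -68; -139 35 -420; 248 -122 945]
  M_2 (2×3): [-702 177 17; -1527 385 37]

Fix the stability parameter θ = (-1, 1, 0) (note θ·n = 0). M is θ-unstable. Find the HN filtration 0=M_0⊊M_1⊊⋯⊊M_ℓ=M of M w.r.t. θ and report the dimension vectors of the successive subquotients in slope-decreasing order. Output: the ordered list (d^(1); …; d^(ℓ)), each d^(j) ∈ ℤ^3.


Barcode: M ≅ I[1,2], I[1,3]^2. HN layers by μ_θ (3 steps, strictly decreasing):
  μ^(1)=1; μ^(2)=1/2; μ^(3)=-1

((0, 1, 0); (0, 2, 2); (3, 0, 0))


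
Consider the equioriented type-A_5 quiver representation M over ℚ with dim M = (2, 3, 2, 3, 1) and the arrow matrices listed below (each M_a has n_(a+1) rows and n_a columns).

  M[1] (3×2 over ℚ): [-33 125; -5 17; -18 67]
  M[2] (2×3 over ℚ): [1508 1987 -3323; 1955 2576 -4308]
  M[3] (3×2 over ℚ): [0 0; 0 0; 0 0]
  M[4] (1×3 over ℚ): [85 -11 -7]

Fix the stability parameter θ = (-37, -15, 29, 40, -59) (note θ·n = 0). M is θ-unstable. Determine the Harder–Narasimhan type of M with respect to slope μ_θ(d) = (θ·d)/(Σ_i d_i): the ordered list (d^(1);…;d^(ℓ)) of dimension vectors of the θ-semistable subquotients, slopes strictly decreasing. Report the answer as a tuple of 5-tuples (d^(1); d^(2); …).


Via rank(M_{q-1}∘⋯∘M_p): M ≅ I[1,3]^2, I[2,2], I[4,4]^2, I[4,5].
μ_θ-semistable layers: μ^(1)=40; μ^(2)=29; μ^(3)=-19/2; μ^(4)=-15; μ^(5)=-37

((0, 0, 0, 2, 0); (0, 0, 2, 0, 0); (0, 0, 0, 1, 1); (0, 3, 0, 0, 0); (2, 0, 0, 0, 0))


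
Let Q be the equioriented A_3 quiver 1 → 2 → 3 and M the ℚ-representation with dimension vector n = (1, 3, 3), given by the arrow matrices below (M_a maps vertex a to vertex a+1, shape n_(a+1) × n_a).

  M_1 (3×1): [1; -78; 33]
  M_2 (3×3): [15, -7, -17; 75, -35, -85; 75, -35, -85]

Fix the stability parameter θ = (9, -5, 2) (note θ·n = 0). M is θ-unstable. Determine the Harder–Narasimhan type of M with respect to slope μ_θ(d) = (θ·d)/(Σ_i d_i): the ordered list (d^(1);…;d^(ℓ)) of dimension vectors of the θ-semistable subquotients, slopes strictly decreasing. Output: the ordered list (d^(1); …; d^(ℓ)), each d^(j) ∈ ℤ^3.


Interval decomposition of M: I[1,2], I[2,2], I[2,3], I[3,3]^2.
HN type (ℓ=2): μ^(1)=2; μ^(2)=-5

((1, 1, 3); (0, 2, 0))


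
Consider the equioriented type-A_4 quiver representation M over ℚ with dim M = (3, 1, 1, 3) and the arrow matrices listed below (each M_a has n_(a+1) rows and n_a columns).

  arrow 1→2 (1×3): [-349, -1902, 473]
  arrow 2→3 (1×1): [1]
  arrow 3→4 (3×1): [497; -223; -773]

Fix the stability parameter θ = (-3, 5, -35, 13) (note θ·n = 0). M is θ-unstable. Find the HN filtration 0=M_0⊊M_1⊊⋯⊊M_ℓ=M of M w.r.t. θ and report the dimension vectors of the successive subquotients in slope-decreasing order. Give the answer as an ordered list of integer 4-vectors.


Barcode: M ≅ I[1,1]^2, I[1,4], I[4,4]^2. HN layers by μ_θ (3 steps, strictly decreasing):
  μ^(1)=13; μ^(2)=-3; μ^(3)=-11

((0, 0, 0, 3); (2, 0, 0, 0); (1, 1, 1, 0))


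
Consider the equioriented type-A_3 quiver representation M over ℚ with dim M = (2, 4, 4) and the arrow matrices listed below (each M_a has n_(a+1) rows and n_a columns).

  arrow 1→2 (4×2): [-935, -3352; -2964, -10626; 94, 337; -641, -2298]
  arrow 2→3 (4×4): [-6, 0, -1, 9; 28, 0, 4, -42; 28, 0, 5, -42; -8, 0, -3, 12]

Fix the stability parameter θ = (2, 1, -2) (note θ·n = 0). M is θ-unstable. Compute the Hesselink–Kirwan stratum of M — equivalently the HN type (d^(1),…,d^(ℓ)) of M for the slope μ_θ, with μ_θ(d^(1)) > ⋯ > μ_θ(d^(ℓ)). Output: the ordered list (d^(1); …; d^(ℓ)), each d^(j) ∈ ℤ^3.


Barcode: M ≅ I[1,3]^2, I[2,2]^2, I[3,3]^2. HN layers by μ_θ (3 steps, strictly decreasing):
  μ^(1)=1; μ^(2)=1/3; μ^(3)=-2

((0, 2, 0); (2, 2, 2); (0, 0, 2))


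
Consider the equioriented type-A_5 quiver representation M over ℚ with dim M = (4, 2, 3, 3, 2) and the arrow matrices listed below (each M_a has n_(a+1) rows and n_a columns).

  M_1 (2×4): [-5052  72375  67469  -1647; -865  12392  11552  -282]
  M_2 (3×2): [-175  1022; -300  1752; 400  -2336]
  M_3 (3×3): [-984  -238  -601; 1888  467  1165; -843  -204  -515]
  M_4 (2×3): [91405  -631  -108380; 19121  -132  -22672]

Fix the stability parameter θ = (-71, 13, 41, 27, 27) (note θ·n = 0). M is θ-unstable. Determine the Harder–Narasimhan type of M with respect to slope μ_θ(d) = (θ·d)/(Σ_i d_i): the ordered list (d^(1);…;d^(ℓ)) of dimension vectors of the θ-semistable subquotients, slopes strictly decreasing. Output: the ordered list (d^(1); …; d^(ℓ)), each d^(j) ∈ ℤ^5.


Barcode: M ≅ I[1,1]^2, I[1,2], I[1,4], I[3,5]^2. HN layers by μ_θ (4 steps, strictly decreasing):
  μ^(1)=34; μ^(2)=95/3; μ^(3)=13; μ^(4)=-71

((0, 0, 1, 1, 0); (0, 0, 2, 2, 2); (0, 2, 0, 0, 0); (4, 0, 0, 0, 0))


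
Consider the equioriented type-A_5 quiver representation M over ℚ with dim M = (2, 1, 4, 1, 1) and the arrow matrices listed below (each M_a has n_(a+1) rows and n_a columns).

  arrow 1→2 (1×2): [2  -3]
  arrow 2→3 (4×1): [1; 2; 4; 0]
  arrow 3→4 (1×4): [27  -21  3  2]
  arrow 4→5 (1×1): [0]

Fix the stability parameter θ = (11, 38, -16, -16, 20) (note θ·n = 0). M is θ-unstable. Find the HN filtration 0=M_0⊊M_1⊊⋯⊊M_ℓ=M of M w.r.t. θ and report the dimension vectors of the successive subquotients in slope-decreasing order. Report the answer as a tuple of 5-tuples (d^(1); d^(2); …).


Via rank(M_{q-1}∘⋯∘M_p): M ≅ I[1,1], I[1,4], I[3,3]^3, I[5,5].
μ_θ-semistable layers: μ^(1)=20; μ^(2)=11; μ^(3)=17/4; μ^(4)=-16

((0, 0, 0, 0, 1); (1, 0, 0, 0, 0); (1, 1, 1, 1, 0); (0, 0, 3, 0, 0))


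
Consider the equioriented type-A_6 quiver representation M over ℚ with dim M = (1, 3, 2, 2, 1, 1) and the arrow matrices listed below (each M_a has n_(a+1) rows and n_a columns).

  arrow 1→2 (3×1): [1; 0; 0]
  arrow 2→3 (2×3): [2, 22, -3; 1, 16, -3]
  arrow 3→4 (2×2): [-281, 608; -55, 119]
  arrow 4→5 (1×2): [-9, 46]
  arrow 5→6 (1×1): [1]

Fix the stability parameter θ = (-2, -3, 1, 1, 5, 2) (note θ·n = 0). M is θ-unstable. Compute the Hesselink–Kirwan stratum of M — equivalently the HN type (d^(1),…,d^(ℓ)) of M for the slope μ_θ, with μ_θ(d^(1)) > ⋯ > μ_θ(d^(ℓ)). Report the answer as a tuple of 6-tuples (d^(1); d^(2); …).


Interval decomposition of M: I[1,4], I[2,2], I[2,6].
HN type (ℓ=4): μ^(1)=7/2; μ^(2)=1; μ^(3)=-5/2; μ^(4)=-3

((0, 0, 0, 0, 1, 1); (0, 0, 2, 2, 0, 0); (1, 1, 0, 0, 0, 0); (0, 2, 0, 0, 0, 0))


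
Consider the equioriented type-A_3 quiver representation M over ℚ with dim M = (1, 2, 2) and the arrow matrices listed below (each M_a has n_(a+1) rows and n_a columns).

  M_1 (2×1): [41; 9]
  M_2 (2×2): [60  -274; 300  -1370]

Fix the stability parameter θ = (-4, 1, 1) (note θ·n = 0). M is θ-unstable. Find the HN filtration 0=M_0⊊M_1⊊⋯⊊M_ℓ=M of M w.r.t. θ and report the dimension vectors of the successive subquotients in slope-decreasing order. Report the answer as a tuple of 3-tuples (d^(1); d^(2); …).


Barcode: M ≅ I[1,3], I[2,2], I[3,3]. HN layers by μ_θ (2 steps, strictly decreasing):
  μ^(1)=1; μ^(2)=-4

((0, 2, 2); (1, 0, 0))


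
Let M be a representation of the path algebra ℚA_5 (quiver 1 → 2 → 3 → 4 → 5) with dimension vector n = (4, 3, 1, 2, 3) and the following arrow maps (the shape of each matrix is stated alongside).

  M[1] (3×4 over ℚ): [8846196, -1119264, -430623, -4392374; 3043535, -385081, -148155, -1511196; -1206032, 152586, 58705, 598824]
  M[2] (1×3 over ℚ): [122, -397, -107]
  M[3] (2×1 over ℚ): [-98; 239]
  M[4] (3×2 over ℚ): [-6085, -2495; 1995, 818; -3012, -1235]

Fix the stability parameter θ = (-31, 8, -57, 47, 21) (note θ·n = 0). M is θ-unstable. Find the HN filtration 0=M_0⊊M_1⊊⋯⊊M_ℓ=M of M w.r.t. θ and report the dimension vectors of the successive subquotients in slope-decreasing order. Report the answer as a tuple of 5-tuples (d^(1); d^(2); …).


Via rank(M_{q-1}∘⋯∘M_p): M ≅ I[1,1], I[1,2]^2, I[1,5], I[4,5], I[5,5].
μ_θ-semistable layers: μ^(1)=34; μ^(2)=21; μ^(3)=8; μ^(4)=-49/2; μ^(5)=-31

((0, 0, 0, 2, 2); (0, 0, 0, 0, 1); (0, 2, 0, 0, 0); (0, 1, 1, 0, 0); (4, 0, 0, 0, 0))


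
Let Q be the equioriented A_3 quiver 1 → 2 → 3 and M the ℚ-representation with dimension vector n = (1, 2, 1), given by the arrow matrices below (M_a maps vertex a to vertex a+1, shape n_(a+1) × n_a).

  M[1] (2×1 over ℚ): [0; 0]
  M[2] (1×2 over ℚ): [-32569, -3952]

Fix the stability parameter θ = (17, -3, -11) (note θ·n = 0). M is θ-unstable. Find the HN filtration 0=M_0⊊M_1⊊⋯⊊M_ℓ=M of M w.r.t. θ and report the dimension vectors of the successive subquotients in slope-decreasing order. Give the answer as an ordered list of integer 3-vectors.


Interval decomposition of M: I[1,1], I[2,2], I[2,3].
HN type (ℓ=3): μ^(1)=17; μ^(2)=-3; μ^(3)=-7

((1, 0, 0); (0, 1, 0); (0, 1, 1))


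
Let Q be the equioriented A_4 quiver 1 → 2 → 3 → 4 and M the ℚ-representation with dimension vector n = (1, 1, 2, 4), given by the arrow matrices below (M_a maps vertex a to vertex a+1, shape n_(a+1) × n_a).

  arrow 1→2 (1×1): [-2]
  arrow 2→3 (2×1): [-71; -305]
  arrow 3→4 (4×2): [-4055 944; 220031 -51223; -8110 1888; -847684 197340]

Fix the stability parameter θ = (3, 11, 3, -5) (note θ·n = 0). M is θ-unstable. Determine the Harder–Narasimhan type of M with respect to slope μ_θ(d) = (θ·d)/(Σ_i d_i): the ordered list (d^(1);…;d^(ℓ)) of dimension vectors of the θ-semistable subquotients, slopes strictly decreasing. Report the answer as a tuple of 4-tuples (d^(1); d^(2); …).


Barcode: M ≅ I[1,4], I[3,4], I[4,4]^2. HN layers by μ_θ (3 steps, strictly decreasing):
  μ^(1)=3; μ^(2)=-1; μ^(3)=-5

((1, 1, 1, 1); (0, 0, 1, 1); (0, 0, 0, 2))


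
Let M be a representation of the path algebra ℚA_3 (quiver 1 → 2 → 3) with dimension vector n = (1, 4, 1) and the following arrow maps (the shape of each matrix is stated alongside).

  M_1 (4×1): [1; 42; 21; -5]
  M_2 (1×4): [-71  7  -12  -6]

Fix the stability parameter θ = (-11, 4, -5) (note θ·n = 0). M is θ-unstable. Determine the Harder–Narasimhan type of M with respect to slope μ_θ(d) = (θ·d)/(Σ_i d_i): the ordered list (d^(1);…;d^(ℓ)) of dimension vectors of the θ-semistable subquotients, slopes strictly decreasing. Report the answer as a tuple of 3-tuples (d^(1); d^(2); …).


Interval decomposition of M: I[1,3], I[2,2]^3.
HN type (ℓ=3): μ^(1)=4; μ^(2)=-1/2; μ^(3)=-11

((0, 3, 0); (0, 1, 1); (1, 0, 0))


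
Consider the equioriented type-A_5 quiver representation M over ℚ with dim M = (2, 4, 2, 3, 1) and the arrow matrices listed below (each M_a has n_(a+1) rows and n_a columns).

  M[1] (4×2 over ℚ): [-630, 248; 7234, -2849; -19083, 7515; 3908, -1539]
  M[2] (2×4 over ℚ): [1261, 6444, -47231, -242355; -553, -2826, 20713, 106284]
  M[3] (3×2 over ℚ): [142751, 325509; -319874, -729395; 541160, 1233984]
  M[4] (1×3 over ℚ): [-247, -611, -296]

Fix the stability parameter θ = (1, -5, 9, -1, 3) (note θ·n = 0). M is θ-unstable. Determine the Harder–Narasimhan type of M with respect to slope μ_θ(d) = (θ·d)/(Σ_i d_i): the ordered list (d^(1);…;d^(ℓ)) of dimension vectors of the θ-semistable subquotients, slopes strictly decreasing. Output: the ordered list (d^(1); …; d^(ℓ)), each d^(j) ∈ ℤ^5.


Via rank(M_{q-1}∘⋯∘M_p): M ≅ I[1,4], I[1,5], I[2,2]^2, I[4,4].
μ_θ-semistable layers: μ^(1)=4; μ^(2)=11/3; μ^(3)=-1; μ^(4)=-2; μ^(5)=-5

((0, 0, 1, 1, 0); (0, 0, 1, 1, 1); (0, 0, 0, 1, 0); (2, 2, 0, 0, 0); (0, 2, 0, 0, 0))


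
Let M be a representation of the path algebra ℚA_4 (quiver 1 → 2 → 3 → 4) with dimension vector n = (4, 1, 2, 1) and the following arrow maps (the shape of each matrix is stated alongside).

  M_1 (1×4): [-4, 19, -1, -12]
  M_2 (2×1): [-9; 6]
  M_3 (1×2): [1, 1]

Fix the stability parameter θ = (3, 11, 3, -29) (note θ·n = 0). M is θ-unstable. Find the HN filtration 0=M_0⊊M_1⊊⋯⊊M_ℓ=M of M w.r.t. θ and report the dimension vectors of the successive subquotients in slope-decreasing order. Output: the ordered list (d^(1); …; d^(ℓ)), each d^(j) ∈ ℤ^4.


Barcode: M ≅ I[1,1]^3, I[1,4], I[3,3]. HN layers by μ_θ (2 steps, strictly decreasing):
  μ^(1)=3; μ^(2)=-3

((3, 0, 1, 0); (1, 1, 1, 1))


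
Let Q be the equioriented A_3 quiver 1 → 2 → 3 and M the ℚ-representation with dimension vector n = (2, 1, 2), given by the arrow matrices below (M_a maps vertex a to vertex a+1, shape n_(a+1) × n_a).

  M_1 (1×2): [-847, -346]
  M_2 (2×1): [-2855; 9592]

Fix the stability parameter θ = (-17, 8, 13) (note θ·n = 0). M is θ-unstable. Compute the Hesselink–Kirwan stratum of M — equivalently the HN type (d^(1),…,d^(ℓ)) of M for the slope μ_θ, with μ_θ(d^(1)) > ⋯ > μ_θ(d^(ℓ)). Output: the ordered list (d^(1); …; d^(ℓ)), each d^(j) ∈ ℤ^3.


Via rank(M_{q-1}∘⋯∘M_p): M ≅ I[1,1], I[1,3], I[3,3].
μ_θ-semistable layers: μ^(1)=13; μ^(2)=8; μ^(3)=-17

((0, 0, 2); (0, 1, 0); (2, 0, 0))


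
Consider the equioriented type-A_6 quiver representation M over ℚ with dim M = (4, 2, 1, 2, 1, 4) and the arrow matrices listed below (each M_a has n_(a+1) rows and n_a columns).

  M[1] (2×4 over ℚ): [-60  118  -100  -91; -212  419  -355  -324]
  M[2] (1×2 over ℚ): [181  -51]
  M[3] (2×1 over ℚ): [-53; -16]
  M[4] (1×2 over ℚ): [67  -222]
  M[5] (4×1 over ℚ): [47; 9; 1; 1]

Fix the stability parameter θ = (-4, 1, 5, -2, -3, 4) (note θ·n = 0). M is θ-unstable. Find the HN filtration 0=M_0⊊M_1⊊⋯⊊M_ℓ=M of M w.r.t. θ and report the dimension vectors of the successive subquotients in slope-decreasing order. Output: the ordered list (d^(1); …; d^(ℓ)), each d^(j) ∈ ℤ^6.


Interval decomposition of M: I[1,1]^2, I[1,2], I[1,6], I[4,4], I[6,6]^3.
HN type (ℓ=5): μ^(1)=4; μ^(2)=1; μ^(3)=1/4; μ^(4)=-2; μ^(5)=-4

((0, 0, 0, 0, 0, 4); (0, 1, 0, 0, 0, 0); (0, 1, 1, 1, 1, 0); (0, 0, 0, 1, 0, 0); (4, 0, 0, 0, 0, 0))


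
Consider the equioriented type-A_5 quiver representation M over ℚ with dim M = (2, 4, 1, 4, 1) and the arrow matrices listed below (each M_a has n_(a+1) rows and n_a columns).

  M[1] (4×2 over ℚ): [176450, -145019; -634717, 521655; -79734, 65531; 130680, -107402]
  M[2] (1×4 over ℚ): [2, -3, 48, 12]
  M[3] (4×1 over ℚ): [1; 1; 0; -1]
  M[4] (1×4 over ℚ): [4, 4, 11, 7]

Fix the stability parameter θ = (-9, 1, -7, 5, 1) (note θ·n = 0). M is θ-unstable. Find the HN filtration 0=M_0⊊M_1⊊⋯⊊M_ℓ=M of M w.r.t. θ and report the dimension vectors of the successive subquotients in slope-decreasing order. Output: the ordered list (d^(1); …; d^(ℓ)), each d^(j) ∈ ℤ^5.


Barcode: M ≅ I[1,2], I[1,5], I[2,2]^2, I[4,4]^3. HN layers by μ_θ (5 steps, strictly decreasing):
  μ^(1)=5; μ^(2)=3; μ^(3)=1; μ^(4)=-3; μ^(5)=-9

((0, 0, 0, 3, 0); (0, 0, 0, 1, 1); (0, 3, 0, 0, 0); (0, 1, 1, 0, 0); (2, 0, 0, 0, 0))


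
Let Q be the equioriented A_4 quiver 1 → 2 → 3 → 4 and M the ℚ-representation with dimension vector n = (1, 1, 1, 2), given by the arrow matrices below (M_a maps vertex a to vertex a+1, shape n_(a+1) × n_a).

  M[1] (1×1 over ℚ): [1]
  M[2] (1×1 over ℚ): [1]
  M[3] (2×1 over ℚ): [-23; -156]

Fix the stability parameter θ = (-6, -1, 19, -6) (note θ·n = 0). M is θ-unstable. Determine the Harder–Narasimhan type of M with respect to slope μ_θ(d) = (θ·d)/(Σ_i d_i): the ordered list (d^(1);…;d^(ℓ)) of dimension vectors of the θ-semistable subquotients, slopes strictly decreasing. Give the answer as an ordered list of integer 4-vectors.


Barcode: M ≅ I[1,4], I[4,4]. HN layers by μ_θ (3 steps, strictly decreasing):
  μ^(1)=13/2; μ^(2)=-1; μ^(3)=-6

((0, 0, 1, 1); (0, 1, 0, 0); (1, 0, 0, 1))


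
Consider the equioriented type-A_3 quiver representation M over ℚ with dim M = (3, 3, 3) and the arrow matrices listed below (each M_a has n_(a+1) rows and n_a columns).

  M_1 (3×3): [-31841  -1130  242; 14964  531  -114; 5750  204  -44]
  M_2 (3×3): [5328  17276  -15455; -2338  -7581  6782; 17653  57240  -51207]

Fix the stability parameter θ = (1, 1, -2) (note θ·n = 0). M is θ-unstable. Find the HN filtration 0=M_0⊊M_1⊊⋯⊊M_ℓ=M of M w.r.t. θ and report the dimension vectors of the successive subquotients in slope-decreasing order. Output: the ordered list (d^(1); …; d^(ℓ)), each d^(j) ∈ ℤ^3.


Via rank(M_{q-1}∘⋯∘M_p): M ≅ I[1,1], I[1,3]^2, I[2,3].
μ_θ-semistable layers: μ^(1)=1; μ^(2)=0; μ^(3)=-1/2

((1, 0, 0); (2, 2, 2); (0, 1, 1))


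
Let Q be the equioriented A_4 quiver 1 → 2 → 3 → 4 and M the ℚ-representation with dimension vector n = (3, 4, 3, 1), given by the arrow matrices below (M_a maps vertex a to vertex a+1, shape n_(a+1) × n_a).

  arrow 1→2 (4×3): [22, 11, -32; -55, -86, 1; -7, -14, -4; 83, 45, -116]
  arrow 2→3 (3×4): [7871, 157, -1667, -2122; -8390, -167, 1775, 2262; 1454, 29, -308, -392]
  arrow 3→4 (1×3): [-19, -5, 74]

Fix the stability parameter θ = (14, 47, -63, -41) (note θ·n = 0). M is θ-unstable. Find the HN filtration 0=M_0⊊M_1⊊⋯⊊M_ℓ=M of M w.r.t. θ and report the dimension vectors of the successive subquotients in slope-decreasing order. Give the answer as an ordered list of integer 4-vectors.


Via rank(M_{q-1}∘⋯∘M_p): M ≅ I[1,3]^2, I[1,4], I[2,2].
μ_θ-semistable layers: μ^(1)=47; μ^(2)=-2/3; μ^(3)=-43/4

((0, 1, 0, 0); (2, 2, 2, 0); (1, 1, 1, 1))


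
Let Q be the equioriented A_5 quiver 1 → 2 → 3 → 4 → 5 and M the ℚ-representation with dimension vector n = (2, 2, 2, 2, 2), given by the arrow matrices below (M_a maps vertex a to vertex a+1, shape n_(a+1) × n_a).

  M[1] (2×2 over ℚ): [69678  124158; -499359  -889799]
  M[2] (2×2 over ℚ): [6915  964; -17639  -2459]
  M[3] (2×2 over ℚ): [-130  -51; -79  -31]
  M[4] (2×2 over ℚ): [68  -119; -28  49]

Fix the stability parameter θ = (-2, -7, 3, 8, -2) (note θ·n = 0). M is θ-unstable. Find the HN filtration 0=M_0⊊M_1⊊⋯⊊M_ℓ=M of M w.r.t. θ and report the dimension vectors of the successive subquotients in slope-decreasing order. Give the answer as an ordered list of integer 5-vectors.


Via rank(M_{q-1}∘⋯∘M_p): M ≅ I[1,1], I[1,5], I[2,4], I[5,5].
μ_θ-semistable layers: μ^(1)=8; μ^(2)=3; μ^(3)=-2; μ^(4)=-9/2; μ^(5)=-7

((0, 0, 0, 1, 0); (0, 0, 2, 1, 1); (1, 0, 0, 0, 1); (1, 1, 0, 0, 0); (0, 1, 0, 0, 0))


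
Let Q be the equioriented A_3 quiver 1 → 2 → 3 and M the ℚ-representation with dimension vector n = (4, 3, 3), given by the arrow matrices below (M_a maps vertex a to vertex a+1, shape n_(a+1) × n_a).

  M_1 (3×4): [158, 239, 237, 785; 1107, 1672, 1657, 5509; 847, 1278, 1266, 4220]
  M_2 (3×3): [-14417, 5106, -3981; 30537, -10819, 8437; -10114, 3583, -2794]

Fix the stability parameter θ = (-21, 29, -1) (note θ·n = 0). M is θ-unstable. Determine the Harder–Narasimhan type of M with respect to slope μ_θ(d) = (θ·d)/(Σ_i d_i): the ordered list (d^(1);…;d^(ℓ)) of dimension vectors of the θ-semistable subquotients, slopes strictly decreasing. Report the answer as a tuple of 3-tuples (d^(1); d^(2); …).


Barcode: M ≅ I[1,1], I[1,2], I[1,3]^2, I[3,3]. HN layers by μ_θ (4 steps, strictly decreasing):
  μ^(1)=29; μ^(2)=14; μ^(3)=-1; μ^(4)=-21

((0, 1, 0); (0, 2, 2); (0, 0, 1); (4, 0, 0))


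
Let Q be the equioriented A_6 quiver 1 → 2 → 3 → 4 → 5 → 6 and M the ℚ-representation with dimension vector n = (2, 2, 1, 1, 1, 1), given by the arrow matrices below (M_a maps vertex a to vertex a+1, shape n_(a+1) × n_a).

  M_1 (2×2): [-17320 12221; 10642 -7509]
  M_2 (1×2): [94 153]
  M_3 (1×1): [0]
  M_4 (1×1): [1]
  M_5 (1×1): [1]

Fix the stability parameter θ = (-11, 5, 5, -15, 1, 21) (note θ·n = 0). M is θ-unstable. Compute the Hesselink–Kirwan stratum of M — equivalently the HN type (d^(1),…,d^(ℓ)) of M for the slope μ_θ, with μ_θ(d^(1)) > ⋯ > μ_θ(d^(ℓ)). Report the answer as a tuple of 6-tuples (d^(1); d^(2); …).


Via rank(M_{q-1}∘⋯∘M_p): M ≅ I[1,2], I[1,3], I[4,6].
μ_θ-semistable layers: μ^(1)=21; μ^(2)=5; μ^(3)=1; μ^(4)=-11; μ^(5)=-15

((0, 0, 0, 0, 0, 1); (0, 2, 1, 0, 0, 0); (0, 0, 0, 0, 1, 0); (2, 0, 0, 0, 0, 0); (0, 0, 0, 1, 0, 0))


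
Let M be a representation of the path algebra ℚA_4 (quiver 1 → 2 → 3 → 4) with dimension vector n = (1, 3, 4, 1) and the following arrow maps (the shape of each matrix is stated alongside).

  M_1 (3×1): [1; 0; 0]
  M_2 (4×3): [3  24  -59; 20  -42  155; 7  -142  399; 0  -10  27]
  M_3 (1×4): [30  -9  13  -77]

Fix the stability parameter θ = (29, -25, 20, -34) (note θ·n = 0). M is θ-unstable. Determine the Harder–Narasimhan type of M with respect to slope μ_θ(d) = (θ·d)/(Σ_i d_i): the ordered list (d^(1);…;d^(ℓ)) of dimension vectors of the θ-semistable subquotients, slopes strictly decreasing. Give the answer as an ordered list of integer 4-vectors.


Interval decomposition of M: I[1,4], I[2,3]^2, I[3,3].
HN type (ℓ=3): μ^(1)=20; μ^(2)=-5/2; μ^(3)=-25

((0, 0, 3, 0); (1, 1, 1, 1); (0, 2, 0, 0))


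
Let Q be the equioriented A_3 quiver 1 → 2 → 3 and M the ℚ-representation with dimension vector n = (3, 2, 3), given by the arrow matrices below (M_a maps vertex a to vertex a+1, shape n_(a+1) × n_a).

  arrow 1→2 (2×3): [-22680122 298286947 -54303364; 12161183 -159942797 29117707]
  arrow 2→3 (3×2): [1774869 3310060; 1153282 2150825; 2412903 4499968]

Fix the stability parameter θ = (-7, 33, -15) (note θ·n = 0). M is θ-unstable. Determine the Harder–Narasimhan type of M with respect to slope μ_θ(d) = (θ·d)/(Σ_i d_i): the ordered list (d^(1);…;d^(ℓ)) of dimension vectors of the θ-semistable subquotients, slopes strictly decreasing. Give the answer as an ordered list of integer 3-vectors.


Barcode: M ≅ I[1,1], I[1,3]^2, I[3,3]. HN layers by μ_θ (3 steps, strictly decreasing):
  μ^(1)=9; μ^(2)=-7; μ^(3)=-15

((0, 2, 2); (3, 0, 0); (0, 0, 1))


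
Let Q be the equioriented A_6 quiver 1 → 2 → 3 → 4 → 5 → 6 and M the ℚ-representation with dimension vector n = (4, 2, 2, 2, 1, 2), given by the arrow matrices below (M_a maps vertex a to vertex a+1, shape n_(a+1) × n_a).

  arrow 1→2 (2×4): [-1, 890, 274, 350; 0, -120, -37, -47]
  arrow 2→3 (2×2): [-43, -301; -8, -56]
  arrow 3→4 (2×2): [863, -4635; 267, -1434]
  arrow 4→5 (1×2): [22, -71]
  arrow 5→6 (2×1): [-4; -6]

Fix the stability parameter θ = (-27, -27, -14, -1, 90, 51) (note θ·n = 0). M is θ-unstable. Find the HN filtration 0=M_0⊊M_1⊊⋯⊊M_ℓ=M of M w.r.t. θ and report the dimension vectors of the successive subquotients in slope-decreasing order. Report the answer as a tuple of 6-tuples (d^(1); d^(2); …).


Interval decomposition of M: I[1,1]^2, I[1,2], I[1,6], I[3,4], I[6,6].
HN type (ℓ=5): μ^(1)=141/2; μ^(2)=51; μ^(3)=-1; μ^(4)=-14; μ^(5)=-27

((0, 0, 0, 0, 1, 1); (0, 0, 0, 0, 0, 1); (0, 0, 0, 2, 0, 0); (0, 0, 2, 0, 0, 0); (4, 2, 0, 0, 0, 0))


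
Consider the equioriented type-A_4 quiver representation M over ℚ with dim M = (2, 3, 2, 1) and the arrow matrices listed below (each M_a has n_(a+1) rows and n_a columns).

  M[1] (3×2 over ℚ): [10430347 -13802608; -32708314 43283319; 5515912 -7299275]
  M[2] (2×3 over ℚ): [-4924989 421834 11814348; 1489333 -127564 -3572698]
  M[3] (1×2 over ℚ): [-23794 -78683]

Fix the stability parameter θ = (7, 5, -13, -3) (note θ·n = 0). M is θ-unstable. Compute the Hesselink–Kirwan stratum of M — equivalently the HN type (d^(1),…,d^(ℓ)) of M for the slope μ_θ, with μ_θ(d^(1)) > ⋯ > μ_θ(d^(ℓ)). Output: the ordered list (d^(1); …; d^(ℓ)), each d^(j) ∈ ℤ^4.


Via rank(M_{q-1}∘⋯∘M_p): M ≅ I[1,3], I[1,4], I[2,2].
μ_θ-semistable layers: μ^(1)=5; μ^(2)=-1/3; μ^(3)=-1

((0, 1, 0, 0); (1, 1, 1, 0); (1, 1, 1, 1))


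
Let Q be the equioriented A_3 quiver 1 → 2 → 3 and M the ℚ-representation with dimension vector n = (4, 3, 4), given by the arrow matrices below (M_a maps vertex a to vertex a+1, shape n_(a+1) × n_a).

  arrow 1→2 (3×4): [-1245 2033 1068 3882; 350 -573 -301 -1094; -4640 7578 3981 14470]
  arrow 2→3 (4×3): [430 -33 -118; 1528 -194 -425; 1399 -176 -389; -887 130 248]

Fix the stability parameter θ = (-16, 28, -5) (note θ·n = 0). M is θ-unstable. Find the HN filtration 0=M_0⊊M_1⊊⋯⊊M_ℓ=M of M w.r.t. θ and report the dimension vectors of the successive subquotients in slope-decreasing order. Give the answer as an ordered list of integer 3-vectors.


Interval decomposition of M: I[1,1], I[1,3]^3, I[3,3].
HN type (ℓ=3): μ^(1)=23/2; μ^(2)=-5; μ^(3)=-16

((0, 3, 3); (0, 0, 1); (4, 0, 0))


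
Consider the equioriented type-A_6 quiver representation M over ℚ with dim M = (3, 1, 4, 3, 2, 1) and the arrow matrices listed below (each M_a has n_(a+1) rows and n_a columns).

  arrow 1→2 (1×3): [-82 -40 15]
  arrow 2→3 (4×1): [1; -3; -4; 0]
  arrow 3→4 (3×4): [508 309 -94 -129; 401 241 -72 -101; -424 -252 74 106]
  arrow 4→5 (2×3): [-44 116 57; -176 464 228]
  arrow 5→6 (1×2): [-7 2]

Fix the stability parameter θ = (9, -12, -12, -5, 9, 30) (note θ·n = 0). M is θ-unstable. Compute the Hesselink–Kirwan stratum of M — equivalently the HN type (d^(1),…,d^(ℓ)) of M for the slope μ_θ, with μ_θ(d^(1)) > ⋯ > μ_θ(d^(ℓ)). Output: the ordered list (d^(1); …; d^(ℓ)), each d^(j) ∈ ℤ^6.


Via rank(M_{q-1}∘⋯∘M_p): M ≅ I[1,1]^2, I[1,4], I[3,3], I[3,4], I[3,6], I[5,5].
μ_θ-semistable layers: μ^(1)=30; μ^(2)=9; μ^(3)=-5; μ^(4)=-12

((0, 0, 0, 0, 0, 1); (2, 0, 0, 0, 2, 0); (1, 1, 1, 3, 0, 0); (0, 0, 3, 0, 0, 0))
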